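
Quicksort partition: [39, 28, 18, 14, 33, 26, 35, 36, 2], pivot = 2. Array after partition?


Elements <= 2 go left of pivot.
Result: [2, 28, 18, 14, 33, 26, 35, 36, 39], pivot at index 0


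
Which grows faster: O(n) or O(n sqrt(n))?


linear grows slower than n^1.5
O(n) is asymptotically smaller; O(n sqrt(n)) grows faster


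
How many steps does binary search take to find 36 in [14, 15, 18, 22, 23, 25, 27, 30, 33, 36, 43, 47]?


Search for 36:
[0,11] mid=5 arr[5]=25
[6,11] mid=8 arr[8]=33
[9,11] mid=10 arr[10]=43
[9,9] mid=9 arr[9]=36
Total: 4 comparisons


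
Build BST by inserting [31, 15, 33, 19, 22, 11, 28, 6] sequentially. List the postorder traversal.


Root = 31; build tree by BST insertion.
Postorder traversal: [6, 11, 28, 22, 19, 15, 33, 31]


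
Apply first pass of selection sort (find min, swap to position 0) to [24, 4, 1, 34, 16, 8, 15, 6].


After one pass: [1, 4, 24, 34, 16, 8, 15, 6]


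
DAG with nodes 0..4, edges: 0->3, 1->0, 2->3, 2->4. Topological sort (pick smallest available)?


Kahn's algorithm, process smallest node first
Order: [1, 0, 2, 3, 4]


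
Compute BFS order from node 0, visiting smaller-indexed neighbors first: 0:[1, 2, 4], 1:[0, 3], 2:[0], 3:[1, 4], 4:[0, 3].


BFS queue: start with [0]
Visit order: [0, 1, 2, 4, 3]


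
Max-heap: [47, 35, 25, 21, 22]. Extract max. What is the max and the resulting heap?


Max = 47
Replace root with last, heapify down
Resulting heap: [35, 22, 25, 21]


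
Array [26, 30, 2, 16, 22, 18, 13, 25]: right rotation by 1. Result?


Right rotate by 1: [25, 26, 30, 2, 16, 22, 18, 13]


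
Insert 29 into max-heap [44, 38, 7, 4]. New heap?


Append 29: [44, 38, 7, 4, 29]
Bubble up: no swaps needed
Result: [44, 38, 7, 4, 29]


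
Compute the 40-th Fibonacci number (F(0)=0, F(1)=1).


F(n)=F(n-1)+F(n-2)
...F(38)=39088169, F(39)=63245986, F(40)=102334155


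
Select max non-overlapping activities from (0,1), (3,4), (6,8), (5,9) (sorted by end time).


Greedy: pick earliest-ending, then skip overlaps.
Selected (3 activities): [(0, 1), (3, 4), (6, 8)]


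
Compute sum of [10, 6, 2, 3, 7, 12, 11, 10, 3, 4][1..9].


Prefix sums: [0, 10, 16, 18, 21, 28, 40, 51, 61, 64, 68]
Sum[1..9] = prefix[10] - prefix[1] = 68 - 10 = 58


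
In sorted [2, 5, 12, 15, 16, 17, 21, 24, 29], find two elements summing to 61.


Two pointers: lo=0, hi=8
No pair sums to 61


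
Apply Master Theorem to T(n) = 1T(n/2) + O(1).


a=1, b=2, c=0. log_2(1)=0 = c=0. Case 2: O(n^c log n) = O(log n)
Complexity: O(log n)


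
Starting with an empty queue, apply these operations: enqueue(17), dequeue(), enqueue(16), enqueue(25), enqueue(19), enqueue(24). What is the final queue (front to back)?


enqueue(17) -> [17]
dequeue() returns 17 -> []
enqueue(16) -> [16]
enqueue(25) -> [16, 25]
enqueue(19) -> [16, 25, 19]
enqueue(24) -> [16, 25, 19, 24]
Final queue (front to back): [16, 25, 19, 24]


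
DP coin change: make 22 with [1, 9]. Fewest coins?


dp[0]=0; dp[i]=1+min(dp[i-c] for c in coins)
...dp[17]=9, dp[18]=2, dp[19]=3, dp[20]=4, dp[21]=5, dp[22]=6
Minimum coins for 22 = 6


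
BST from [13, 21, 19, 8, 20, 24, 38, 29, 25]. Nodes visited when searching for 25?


BST root = 13
Search for 25: compare at each node
Path: [13, 21, 24, 38, 29, 25]


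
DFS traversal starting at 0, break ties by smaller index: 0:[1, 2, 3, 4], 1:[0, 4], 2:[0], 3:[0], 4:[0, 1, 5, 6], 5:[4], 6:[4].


DFS stack-based: start with [0]
Visit order: [0, 1, 4, 5, 6, 2, 3]


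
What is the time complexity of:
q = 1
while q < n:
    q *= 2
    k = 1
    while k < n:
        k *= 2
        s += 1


Per nesting level: O(log n) * O(log n) = O((log n)^2)
Complexity: O((log n)^2)


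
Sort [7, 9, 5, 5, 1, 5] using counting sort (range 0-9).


Count array: [0, 1, 0, 0, 0, 3, 0, 1, 0, 1]
Reconstruct: [1, 5, 5, 5, 7, 9]


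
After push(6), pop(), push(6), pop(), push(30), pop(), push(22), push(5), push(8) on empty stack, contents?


push(6) -> [6]
pop() returns 6 -> []
push(6) -> [6]
pop() returns 6 -> []
push(30) -> [30]
pop() returns 30 -> []
push(22) -> [22]
push(5) -> [22, 5]
push(8) -> [22, 5, 8]
Final stack (bottom to top): [22, 5, 8]


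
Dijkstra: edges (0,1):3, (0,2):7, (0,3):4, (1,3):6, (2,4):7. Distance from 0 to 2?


Dijkstra from 0:
Distances: {0: 0, 1: 3, 2: 7, 3: 4, 4: 14}
Shortest distance to 2 = 7, path = [0, 2]


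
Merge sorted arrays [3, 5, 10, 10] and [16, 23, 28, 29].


Compare heads, take smaller each step.
Merged: [3, 5, 10, 10, 16, 23, 28, 29]


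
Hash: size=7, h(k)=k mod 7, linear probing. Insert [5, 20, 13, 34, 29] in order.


Insertions: 5->slot 5; 20->slot 6; 13->slot 0; 34->slot 1; 29->slot 2
Table: [13, 34, 29, None, None, 5, 20]


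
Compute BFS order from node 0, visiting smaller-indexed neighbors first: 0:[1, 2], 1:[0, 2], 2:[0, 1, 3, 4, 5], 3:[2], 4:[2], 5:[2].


BFS queue: start with [0]
Visit order: [0, 1, 2, 3, 4, 5]


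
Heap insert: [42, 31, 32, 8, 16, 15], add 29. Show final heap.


Append 29: [42, 31, 32, 8, 16, 15, 29]
Bubble up: no swaps needed
Result: [42, 31, 32, 8, 16, 15, 29]


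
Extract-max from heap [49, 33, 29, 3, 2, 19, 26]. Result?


Max = 49
Replace root with last, heapify down
Resulting heap: [33, 26, 29, 3, 2, 19]


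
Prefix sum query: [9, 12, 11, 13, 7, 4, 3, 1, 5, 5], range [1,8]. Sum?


Prefix sums: [0, 9, 21, 32, 45, 52, 56, 59, 60, 65, 70]
Sum[1..8] = prefix[9] - prefix[1] = 65 - 9 = 56


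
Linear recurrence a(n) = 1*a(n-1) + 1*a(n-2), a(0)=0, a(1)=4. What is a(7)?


Build bottom-up:
...a(5)=20, a(6)=32, a(7)=1*32+1*20=52


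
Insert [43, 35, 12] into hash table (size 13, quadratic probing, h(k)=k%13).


Insertions: 43->slot 4; 35->slot 9; 12->slot 12
Table: [None, None, None, None, 43, None, None, None, None, 35, None, None, 12]


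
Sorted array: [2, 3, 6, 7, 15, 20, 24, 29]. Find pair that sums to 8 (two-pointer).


Two pointers: lo=0, hi=7
Found pair: (2, 6) summing to 8


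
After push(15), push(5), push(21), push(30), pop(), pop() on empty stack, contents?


push(15) -> [15]
push(5) -> [15, 5]
push(21) -> [15, 5, 21]
push(30) -> [15, 5, 21, 30]
pop() returns 30 -> [15, 5, 21]
pop() returns 21 -> [15, 5]
Final stack (bottom to top): [15, 5]


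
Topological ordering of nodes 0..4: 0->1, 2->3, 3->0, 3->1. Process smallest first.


Kahn's algorithm, process smallest node first
Order: [2, 3, 0, 1, 4]


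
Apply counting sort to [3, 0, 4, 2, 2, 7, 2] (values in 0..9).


Count array: [1, 0, 3, 1, 1, 0, 0, 1, 0, 0]
Reconstruct: [0, 2, 2, 2, 3, 4, 7]


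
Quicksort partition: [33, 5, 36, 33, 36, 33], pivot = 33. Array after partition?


Elements <= 33 go left of pivot.
Result: [33, 5, 33, 33, 36, 36], pivot at index 3


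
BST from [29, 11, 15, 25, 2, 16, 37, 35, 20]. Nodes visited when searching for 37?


BST root = 29
Search for 37: compare at each node
Path: [29, 37]


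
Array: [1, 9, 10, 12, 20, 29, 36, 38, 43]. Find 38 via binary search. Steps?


Search for 38:
[0,8] mid=4 arr[4]=20
[5,8] mid=6 arr[6]=36
[7,8] mid=7 arr[7]=38
Total: 3 comparisons


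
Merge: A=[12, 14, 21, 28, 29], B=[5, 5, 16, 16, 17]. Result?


Compare heads, take smaller each step.
Merged: [5, 5, 12, 14, 16, 16, 17, 21, 28, 29]


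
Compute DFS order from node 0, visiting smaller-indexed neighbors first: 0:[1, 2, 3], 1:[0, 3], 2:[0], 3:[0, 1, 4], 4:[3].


DFS stack-based: start with [0]
Visit order: [0, 1, 3, 4, 2]


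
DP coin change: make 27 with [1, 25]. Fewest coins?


dp[0]=0; dp[i]=1+min(dp[i-c] for c in coins)
...dp[22]=22, dp[23]=23, dp[24]=24, dp[25]=1, dp[26]=2, dp[27]=3
Minimum coins for 27 = 3


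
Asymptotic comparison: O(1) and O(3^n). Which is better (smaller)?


constant grows slower than exponential (base 3)
O(1) is asymptotically smaller; O(3^n) grows faster


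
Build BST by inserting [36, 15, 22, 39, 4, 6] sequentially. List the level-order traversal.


Root = 36; build tree by BST insertion.
Level-Order traversal: [36, 15, 39, 4, 22, 6]


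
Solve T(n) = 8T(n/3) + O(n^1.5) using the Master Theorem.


a=8, b=3, c=1.5. log_3(8)=1.893 > c=1.5. Case 1: O(n^log_b(a)) = O(n^1.893)
Complexity: O(n^1.893)


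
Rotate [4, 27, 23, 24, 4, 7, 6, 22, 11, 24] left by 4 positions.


Left rotate by 4: [4, 7, 6, 22, 11, 24, 4, 27, 23, 24]


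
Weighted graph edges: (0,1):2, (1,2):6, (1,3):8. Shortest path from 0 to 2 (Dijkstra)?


Dijkstra from 0:
Distances: {0: 0, 1: 2, 2: 8, 3: 10}
Shortest distance to 2 = 8, path = [0, 1, 2]


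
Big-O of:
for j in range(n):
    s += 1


Per nesting level: O(n) = O(n)
Complexity: O(n)


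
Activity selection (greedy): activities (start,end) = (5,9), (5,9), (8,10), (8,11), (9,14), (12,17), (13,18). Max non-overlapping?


Greedy: pick earliest-ending, then skip overlaps.
Selected (2 activities): [(5, 9), (9, 14)]


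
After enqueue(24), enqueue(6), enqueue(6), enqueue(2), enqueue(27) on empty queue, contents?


enqueue(24) -> [24]
enqueue(6) -> [24, 6]
enqueue(6) -> [24, 6, 6]
enqueue(2) -> [24, 6, 6, 2]
enqueue(27) -> [24, 6, 6, 2, 27]
Final queue (front to back): [24, 6, 6, 2, 27]


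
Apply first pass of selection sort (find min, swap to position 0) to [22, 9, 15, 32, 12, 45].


After one pass: [9, 22, 15, 32, 12, 45]


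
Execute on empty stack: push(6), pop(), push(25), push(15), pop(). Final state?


push(6) -> [6]
pop() returns 6 -> []
push(25) -> [25]
push(15) -> [25, 15]
pop() returns 15 -> [25]
Final stack (bottom to top): [25]


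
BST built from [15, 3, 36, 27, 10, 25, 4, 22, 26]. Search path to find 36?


BST root = 15
Search for 36: compare at each node
Path: [15, 36]


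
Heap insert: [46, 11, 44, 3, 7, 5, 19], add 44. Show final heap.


Append 44: [46, 11, 44, 3, 7, 5, 19, 44]
Bubble up: swap idx 7(44) with idx 3(3); swap idx 3(44) with idx 1(11)
Result: [46, 44, 44, 11, 7, 5, 19, 3]


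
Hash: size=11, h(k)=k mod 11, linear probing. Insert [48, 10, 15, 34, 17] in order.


Insertions: 48->slot 4; 10->slot 10; 15->slot 5; 34->slot 1; 17->slot 6
Table: [None, 34, None, None, 48, 15, 17, None, None, None, 10]


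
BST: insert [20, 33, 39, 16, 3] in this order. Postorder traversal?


Root = 20; build tree by BST insertion.
Postorder traversal: [3, 16, 39, 33, 20]


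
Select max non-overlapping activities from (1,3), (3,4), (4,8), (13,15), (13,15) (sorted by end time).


Greedy: pick earliest-ending, then skip overlaps.
Selected (4 activities): [(1, 3), (3, 4), (4, 8), (13, 15)]


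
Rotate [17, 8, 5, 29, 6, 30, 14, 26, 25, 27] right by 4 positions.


Right rotate by 4: [14, 26, 25, 27, 17, 8, 5, 29, 6, 30]


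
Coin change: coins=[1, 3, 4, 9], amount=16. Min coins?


dp[0]=0; dp[i]=1+min(dp[i-c] for c in coins)
...dp[11]=3, dp[12]=2, dp[13]=2, dp[14]=3, dp[15]=3, dp[16]=3
Minimum coins for 16 = 3


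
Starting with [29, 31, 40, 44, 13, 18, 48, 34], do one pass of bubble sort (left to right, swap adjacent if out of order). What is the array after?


After one pass: [29, 31, 40, 13, 18, 44, 34, 48]


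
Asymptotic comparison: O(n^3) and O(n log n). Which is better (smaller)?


linearithmic grows slower than cubic
O(n log n) is asymptotically smaller; O(n^3) grows faster


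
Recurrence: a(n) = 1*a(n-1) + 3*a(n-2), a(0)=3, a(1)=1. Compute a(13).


Build bottom-up:
...a(11)=13114, a(12)=30307, a(13)=1*30307+3*13114=69649


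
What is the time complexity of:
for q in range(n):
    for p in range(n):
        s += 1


Per nesting level: O(n) * O(n) = O(n^2)
Complexity: O(n^2)


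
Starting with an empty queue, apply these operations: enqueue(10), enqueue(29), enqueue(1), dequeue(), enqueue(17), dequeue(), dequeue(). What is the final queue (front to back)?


enqueue(10) -> [10]
enqueue(29) -> [10, 29]
enqueue(1) -> [10, 29, 1]
dequeue() returns 10 -> [29, 1]
enqueue(17) -> [29, 1, 17]
dequeue() returns 29 -> [1, 17]
dequeue() returns 1 -> [17]
Final queue (front to back): [17]


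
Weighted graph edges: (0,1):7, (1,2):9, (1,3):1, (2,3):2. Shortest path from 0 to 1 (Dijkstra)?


Dijkstra from 0:
Distances: {0: 0, 1: 7, 2: 10, 3: 8}
Shortest distance to 1 = 7, path = [0, 1]


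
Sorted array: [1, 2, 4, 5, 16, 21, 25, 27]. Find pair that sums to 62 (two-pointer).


Two pointers: lo=0, hi=7
No pair sums to 62


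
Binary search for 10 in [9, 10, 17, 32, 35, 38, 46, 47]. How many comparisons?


Search for 10:
[0,7] mid=3 arr[3]=32
[0,2] mid=1 arr[1]=10
Total: 2 comparisons


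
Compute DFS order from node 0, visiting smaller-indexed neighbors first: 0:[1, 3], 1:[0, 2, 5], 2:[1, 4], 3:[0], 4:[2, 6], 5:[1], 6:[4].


DFS stack-based: start with [0]
Visit order: [0, 1, 2, 4, 6, 5, 3]


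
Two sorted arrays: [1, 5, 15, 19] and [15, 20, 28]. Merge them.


Compare heads, take smaller each step.
Merged: [1, 5, 15, 15, 19, 20, 28]


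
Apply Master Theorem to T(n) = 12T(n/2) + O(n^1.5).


a=12, b=2, c=1.5. log_2(12)=3.585 > c=1.5. Case 1: O(n^log_b(a)) = O(n^3.585)
Complexity: O(n^3.585)


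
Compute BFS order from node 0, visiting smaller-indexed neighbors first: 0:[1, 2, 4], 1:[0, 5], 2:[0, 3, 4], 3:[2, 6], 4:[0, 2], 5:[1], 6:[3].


BFS queue: start with [0]
Visit order: [0, 1, 2, 4, 5, 3, 6]


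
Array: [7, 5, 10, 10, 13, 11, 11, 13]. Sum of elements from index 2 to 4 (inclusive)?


Prefix sums: [0, 7, 12, 22, 32, 45, 56, 67, 80]
Sum[2..4] = prefix[5] - prefix[2] = 45 - 12 = 33


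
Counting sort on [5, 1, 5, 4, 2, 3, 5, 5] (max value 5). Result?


Count array: [0, 1, 1, 1, 1, 4]
Reconstruct: [1, 2, 3, 4, 5, 5, 5, 5]


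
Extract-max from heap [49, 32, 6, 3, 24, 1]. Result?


Max = 49
Replace root with last, heapify down
Resulting heap: [32, 24, 6, 3, 1]


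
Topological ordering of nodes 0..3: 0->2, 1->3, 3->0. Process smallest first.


Kahn's algorithm, process smallest node first
Order: [1, 3, 0, 2]


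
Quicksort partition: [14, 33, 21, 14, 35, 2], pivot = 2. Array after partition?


Elements <= 2 go left of pivot.
Result: [2, 33, 21, 14, 35, 14], pivot at index 0


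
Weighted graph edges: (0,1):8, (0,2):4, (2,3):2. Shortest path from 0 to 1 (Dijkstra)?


Dijkstra from 0:
Distances: {0: 0, 1: 8, 2: 4, 3: 6}
Shortest distance to 1 = 8, path = [0, 1]


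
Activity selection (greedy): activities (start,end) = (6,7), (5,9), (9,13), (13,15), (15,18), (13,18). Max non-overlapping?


Greedy: pick earliest-ending, then skip overlaps.
Selected (4 activities): [(6, 7), (9, 13), (13, 15), (15, 18)]


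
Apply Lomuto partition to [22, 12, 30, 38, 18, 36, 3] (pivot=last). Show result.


Elements <= 3 go left of pivot.
Result: [3, 12, 30, 38, 18, 36, 22], pivot at index 0


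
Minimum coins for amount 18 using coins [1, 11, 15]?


dp[0]=0; dp[i]=1+min(dp[i-c] for c in coins)
...dp[13]=3, dp[14]=4, dp[15]=1, dp[16]=2, dp[17]=3, dp[18]=4
Minimum coins for 18 = 4


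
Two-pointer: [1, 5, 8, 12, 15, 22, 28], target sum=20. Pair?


Two pointers: lo=0, hi=6
Found pair: (5, 15) summing to 20


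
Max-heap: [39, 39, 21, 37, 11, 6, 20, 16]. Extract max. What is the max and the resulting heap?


Max = 39
Replace root with last, heapify down
Resulting heap: [39, 37, 21, 16, 11, 6, 20]


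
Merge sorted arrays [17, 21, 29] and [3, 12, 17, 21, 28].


Compare heads, take smaller each step.
Merged: [3, 12, 17, 17, 21, 21, 28, 29]


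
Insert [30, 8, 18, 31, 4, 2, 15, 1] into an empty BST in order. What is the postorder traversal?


Root = 30; build tree by BST insertion.
Postorder traversal: [1, 2, 4, 15, 18, 8, 31, 30]


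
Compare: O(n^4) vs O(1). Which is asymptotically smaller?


constant grows slower than quartic
O(1) is asymptotically smaller; O(n^4) grows faster


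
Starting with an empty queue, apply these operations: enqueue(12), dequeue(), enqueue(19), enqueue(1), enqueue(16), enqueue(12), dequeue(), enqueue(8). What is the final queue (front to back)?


enqueue(12) -> [12]
dequeue() returns 12 -> []
enqueue(19) -> [19]
enqueue(1) -> [19, 1]
enqueue(16) -> [19, 1, 16]
enqueue(12) -> [19, 1, 16, 12]
dequeue() returns 19 -> [1, 16, 12]
enqueue(8) -> [1, 16, 12, 8]
Final queue (front to back): [1, 16, 12, 8]


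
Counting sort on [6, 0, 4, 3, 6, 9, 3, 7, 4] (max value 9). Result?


Count array: [1, 0, 0, 2, 2, 0, 2, 1, 0, 1]
Reconstruct: [0, 3, 3, 4, 4, 6, 6, 7, 9]


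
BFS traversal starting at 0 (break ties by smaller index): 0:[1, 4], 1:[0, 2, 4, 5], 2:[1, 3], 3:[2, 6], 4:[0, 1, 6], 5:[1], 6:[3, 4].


BFS queue: start with [0]
Visit order: [0, 1, 4, 2, 5, 6, 3]


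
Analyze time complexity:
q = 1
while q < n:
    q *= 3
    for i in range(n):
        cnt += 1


Per nesting level: O(log n) * O(n) = O(n log n)
Complexity: O(n log n)


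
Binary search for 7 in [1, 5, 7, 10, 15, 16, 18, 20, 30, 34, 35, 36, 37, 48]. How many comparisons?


Search for 7:
[0,13] mid=6 arr[6]=18
[0,5] mid=2 arr[2]=7
Total: 2 comparisons


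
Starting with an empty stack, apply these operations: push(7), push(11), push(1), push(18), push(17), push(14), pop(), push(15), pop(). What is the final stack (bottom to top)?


push(7) -> [7]
push(11) -> [7, 11]
push(1) -> [7, 11, 1]
push(18) -> [7, 11, 1, 18]
push(17) -> [7, 11, 1, 18, 17]
push(14) -> [7, 11, 1, 18, 17, 14]
pop() returns 14 -> [7, 11, 1, 18, 17]
push(15) -> [7, 11, 1, 18, 17, 15]
pop() returns 15 -> [7, 11, 1, 18, 17]
Final stack (bottom to top): [7, 11, 1, 18, 17]


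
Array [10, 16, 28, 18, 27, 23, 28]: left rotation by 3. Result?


Left rotate by 3: [18, 27, 23, 28, 10, 16, 28]


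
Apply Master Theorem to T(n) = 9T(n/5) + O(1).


a=9, b=5, c=0. log_5(9)=1.365 > c=0. Case 1: O(n^log_b(a)) = O(n^1.365)
Complexity: O(n^1.365)


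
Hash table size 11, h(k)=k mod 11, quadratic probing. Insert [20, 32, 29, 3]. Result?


Insertions: 20->slot 9; 32->slot 10; 29->slot 7; 3->slot 3
Table: [None, None, None, 3, None, None, None, 29, None, 20, 32]


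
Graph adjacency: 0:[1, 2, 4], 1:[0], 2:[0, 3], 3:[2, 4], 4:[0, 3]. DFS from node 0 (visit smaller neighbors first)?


DFS stack-based: start with [0]
Visit order: [0, 1, 2, 3, 4]


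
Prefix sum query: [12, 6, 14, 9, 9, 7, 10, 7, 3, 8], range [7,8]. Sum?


Prefix sums: [0, 12, 18, 32, 41, 50, 57, 67, 74, 77, 85]
Sum[7..8] = prefix[9] - prefix[7] = 77 - 67 = 10


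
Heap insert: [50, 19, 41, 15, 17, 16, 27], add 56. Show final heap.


Append 56: [50, 19, 41, 15, 17, 16, 27, 56]
Bubble up: swap idx 7(56) with idx 3(15); swap idx 3(56) with idx 1(19); swap idx 1(56) with idx 0(50)
Result: [56, 50, 41, 19, 17, 16, 27, 15]


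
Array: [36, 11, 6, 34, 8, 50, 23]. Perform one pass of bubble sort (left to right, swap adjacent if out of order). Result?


After one pass: [11, 6, 34, 8, 36, 23, 50]


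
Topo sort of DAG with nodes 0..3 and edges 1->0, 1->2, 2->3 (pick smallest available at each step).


Kahn's algorithm, process smallest node first
Order: [1, 0, 2, 3]


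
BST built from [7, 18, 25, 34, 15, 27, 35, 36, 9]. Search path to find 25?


BST root = 7
Search for 25: compare at each node
Path: [7, 18, 25]


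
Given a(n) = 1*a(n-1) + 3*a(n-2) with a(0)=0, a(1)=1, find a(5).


Build bottom-up:
...a(3)=4, a(4)=7, a(5)=1*7+3*4=19


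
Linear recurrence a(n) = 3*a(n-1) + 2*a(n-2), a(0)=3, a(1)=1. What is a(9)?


Build bottom-up:
...a(7)=4733, a(8)=16857, a(9)=3*16857+2*4733=60037


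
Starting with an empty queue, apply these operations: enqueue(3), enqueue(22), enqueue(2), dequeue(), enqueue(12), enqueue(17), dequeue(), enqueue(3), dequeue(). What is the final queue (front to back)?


enqueue(3) -> [3]
enqueue(22) -> [3, 22]
enqueue(2) -> [3, 22, 2]
dequeue() returns 3 -> [22, 2]
enqueue(12) -> [22, 2, 12]
enqueue(17) -> [22, 2, 12, 17]
dequeue() returns 22 -> [2, 12, 17]
enqueue(3) -> [2, 12, 17, 3]
dequeue() returns 2 -> [12, 17, 3]
Final queue (front to back): [12, 17, 3]


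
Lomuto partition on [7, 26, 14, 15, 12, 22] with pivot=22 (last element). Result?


Elements <= 22 go left of pivot.
Result: [7, 14, 15, 12, 22, 26], pivot at index 4


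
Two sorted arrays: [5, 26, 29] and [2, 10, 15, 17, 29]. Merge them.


Compare heads, take smaller each step.
Merged: [2, 5, 10, 15, 17, 26, 29, 29]


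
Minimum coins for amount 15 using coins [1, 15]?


dp[0]=0; dp[i]=1+min(dp[i-c] for c in coins)
...dp[10]=10, dp[11]=11, dp[12]=12, dp[13]=13, dp[14]=14, dp[15]=1
Minimum coins for 15 = 1


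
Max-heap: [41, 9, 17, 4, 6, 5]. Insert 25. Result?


Append 25: [41, 9, 17, 4, 6, 5, 25]
Bubble up: swap idx 6(25) with idx 2(17)
Result: [41, 9, 25, 4, 6, 5, 17]


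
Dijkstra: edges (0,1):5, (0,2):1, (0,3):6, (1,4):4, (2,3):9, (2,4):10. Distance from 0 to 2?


Dijkstra from 0:
Distances: {0: 0, 1: 5, 2: 1, 3: 6, 4: 9}
Shortest distance to 2 = 1, path = [0, 2]


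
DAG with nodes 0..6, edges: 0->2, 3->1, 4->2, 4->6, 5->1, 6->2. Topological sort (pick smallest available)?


Kahn's algorithm, process smallest node first
Order: [0, 3, 4, 5, 1, 6, 2]


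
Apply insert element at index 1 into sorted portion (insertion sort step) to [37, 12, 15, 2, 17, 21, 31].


After one pass: [12, 37, 15, 2, 17, 21, 31]


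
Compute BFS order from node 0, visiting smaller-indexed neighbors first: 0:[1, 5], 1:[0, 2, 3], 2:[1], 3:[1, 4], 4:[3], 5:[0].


BFS queue: start with [0]
Visit order: [0, 1, 5, 2, 3, 4]


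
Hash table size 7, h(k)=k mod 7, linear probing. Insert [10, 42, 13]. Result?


Insertions: 10->slot 3; 42->slot 0; 13->slot 6
Table: [42, None, None, 10, None, None, 13]


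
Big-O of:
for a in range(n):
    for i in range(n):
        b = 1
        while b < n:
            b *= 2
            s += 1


Per nesting level: O(n) * O(n) * O(log n) = O(n^2 log n)
Complexity: O(n^2 log n)


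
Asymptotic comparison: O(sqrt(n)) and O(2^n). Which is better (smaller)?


sublinear grows slower than exponential
O(sqrt(n)) is asymptotically smaller; O(2^n) grows faster


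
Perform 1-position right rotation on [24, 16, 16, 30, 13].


Right rotate by 1: [13, 24, 16, 16, 30]


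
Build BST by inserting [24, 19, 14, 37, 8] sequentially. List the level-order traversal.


Root = 24; build tree by BST insertion.
Level-Order traversal: [24, 19, 37, 14, 8]


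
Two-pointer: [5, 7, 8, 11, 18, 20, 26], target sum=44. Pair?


Two pointers: lo=0, hi=6
Found pair: (18, 26) summing to 44


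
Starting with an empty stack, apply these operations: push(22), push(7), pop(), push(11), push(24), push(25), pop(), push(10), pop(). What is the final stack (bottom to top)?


push(22) -> [22]
push(7) -> [22, 7]
pop() returns 7 -> [22]
push(11) -> [22, 11]
push(24) -> [22, 11, 24]
push(25) -> [22, 11, 24, 25]
pop() returns 25 -> [22, 11, 24]
push(10) -> [22, 11, 24, 10]
pop() returns 10 -> [22, 11, 24]
Final stack (bottom to top): [22, 11, 24]


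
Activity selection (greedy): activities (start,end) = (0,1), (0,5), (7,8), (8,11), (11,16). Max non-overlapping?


Greedy: pick earliest-ending, then skip overlaps.
Selected (4 activities): [(0, 1), (7, 8), (8, 11), (11, 16)]


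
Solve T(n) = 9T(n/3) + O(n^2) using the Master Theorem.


a=9, b=3, c=2. log_3(9)=2 = c=2. Case 2: O(n^c log n) = O(n^2 log n)
Complexity: O(n^2 log n)


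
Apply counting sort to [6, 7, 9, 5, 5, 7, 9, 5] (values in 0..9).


Count array: [0, 0, 0, 0, 0, 3, 1, 2, 0, 2]
Reconstruct: [5, 5, 5, 6, 7, 7, 9, 9]


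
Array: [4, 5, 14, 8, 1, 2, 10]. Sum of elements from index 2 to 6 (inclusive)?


Prefix sums: [0, 4, 9, 23, 31, 32, 34, 44]
Sum[2..6] = prefix[7] - prefix[2] = 44 - 9 = 35


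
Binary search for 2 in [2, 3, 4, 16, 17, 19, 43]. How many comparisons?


Search for 2:
[0,6] mid=3 arr[3]=16
[0,2] mid=1 arr[1]=3
[0,0] mid=0 arr[0]=2
Total: 3 comparisons


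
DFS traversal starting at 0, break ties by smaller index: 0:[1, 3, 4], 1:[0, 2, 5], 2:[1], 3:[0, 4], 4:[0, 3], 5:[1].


DFS stack-based: start with [0]
Visit order: [0, 1, 2, 5, 3, 4]


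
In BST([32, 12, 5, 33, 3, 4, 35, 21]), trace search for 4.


BST root = 32
Search for 4: compare at each node
Path: [32, 12, 5, 3, 4]


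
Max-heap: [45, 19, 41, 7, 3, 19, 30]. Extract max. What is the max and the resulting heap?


Max = 45
Replace root with last, heapify down
Resulting heap: [41, 19, 30, 7, 3, 19]


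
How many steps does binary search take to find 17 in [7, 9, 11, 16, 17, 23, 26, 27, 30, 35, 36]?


Search for 17:
[0,10] mid=5 arr[5]=23
[0,4] mid=2 arr[2]=11
[3,4] mid=3 arr[3]=16
[4,4] mid=4 arr[4]=17
Total: 4 comparisons


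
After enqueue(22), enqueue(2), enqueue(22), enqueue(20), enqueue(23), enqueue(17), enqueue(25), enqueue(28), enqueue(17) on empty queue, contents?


enqueue(22) -> [22]
enqueue(2) -> [22, 2]
enqueue(22) -> [22, 2, 22]
enqueue(20) -> [22, 2, 22, 20]
enqueue(23) -> [22, 2, 22, 20, 23]
enqueue(17) -> [22, 2, 22, 20, 23, 17]
enqueue(25) -> [22, 2, 22, 20, 23, 17, 25]
enqueue(28) -> [22, 2, 22, 20, 23, 17, 25, 28]
enqueue(17) -> [22, 2, 22, 20, 23, 17, 25, 28, 17]
Final queue (front to back): [22, 2, 22, 20, 23, 17, 25, 28, 17]


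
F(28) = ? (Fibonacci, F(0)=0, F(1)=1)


F(n)=F(n-1)+F(n-2)
...F(26)=121393, F(27)=196418, F(28)=317811


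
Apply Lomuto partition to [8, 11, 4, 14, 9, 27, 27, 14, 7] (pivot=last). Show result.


Elements <= 7 go left of pivot.
Result: [4, 7, 8, 14, 9, 27, 27, 14, 11], pivot at index 1


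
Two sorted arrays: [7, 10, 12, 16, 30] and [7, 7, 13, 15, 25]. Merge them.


Compare heads, take smaller each step.
Merged: [7, 7, 7, 10, 12, 13, 15, 16, 25, 30]


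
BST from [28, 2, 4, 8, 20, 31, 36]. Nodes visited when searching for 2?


BST root = 28
Search for 2: compare at each node
Path: [28, 2]


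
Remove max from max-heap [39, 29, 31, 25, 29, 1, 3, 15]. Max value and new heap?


Max = 39
Replace root with last, heapify down
Resulting heap: [31, 29, 15, 25, 29, 1, 3]


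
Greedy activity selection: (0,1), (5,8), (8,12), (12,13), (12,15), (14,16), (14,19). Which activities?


Greedy: pick earliest-ending, then skip overlaps.
Selected (5 activities): [(0, 1), (5, 8), (8, 12), (12, 13), (14, 16)]


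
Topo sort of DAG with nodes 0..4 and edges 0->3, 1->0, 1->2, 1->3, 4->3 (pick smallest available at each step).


Kahn's algorithm, process smallest node first
Order: [1, 0, 2, 4, 3]


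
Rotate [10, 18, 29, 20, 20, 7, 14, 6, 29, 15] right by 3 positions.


Right rotate by 3: [6, 29, 15, 10, 18, 29, 20, 20, 7, 14]


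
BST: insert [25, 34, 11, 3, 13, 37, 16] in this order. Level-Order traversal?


Root = 25; build tree by BST insertion.
Level-Order traversal: [25, 11, 34, 3, 13, 37, 16]


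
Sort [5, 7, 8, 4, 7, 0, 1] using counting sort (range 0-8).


Count array: [1, 1, 0, 0, 1, 1, 0, 2, 1]
Reconstruct: [0, 1, 4, 5, 7, 7, 8]


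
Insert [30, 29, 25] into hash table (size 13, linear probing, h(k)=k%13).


Insertions: 30->slot 4; 29->slot 3; 25->slot 12
Table: [None, None, None, 29, 30, None, None, None, None, None, None, None, 25]


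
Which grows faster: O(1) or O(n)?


constant grows slower than linear
O(1) is asymptotically smaller; O(n) grows faster


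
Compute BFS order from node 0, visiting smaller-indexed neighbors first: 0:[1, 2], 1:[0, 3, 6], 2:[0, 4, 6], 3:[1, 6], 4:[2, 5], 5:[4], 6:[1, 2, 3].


BFS queue: start with [0]
Visit order: [0, 1, 2, 3, 6, 4, 5]


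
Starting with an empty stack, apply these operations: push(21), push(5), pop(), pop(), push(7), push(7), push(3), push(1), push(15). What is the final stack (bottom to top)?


push(21) -> [21]
push(5) -> [21, 5]
pop() returns 5 -> [21]
pop() returns 21 -> []
push(7) -> [7]
push(7) -> [7, 7]
push(3) -> [7, 7, 3]
push(1) -> [7, 7, 3, 1]
push(15) -> [7, 7, 3, 1, 15]
Final stack (bottom to top): [7, 7, 3, 1, 15]


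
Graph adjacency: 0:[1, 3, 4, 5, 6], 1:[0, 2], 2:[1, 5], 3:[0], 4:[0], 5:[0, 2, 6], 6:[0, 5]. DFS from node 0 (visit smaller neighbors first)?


DFS stack-based: start with [0]
Visit order: [0, 1, 2, 5, 6, 3, 4]


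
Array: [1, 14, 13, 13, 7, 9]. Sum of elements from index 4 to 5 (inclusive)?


Prefix sums: [0, 1, 15, 28, 41, 48, 57]
Sum[4..5] = prefix[6] - prefix[4] = 57 - 41 = 16


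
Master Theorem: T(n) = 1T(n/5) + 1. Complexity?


a=1, b=5, c=0. log_5(1)=0 = c=0. Case 2: O(n^c log n) = O(log n)
Complexity: O(log n)


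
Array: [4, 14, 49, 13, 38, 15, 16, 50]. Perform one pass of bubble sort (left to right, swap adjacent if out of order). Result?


After one pass: [4, 14, 13, 38, 15, 16, 49, 50]


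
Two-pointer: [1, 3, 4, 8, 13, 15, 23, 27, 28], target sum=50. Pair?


Two pointers: lo=0, hi=8
Found pair: (23, 27) summing to 50


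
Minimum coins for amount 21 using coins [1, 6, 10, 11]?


dp[0]=0; dp[i]=1+min(dp[i-c] for c in coins)
...dp[16]=2, dp[17]=2, dp[18]=3, dp[19]=4, dp[20]=2, dp[21]=2
Minimum coins for 21 = 2


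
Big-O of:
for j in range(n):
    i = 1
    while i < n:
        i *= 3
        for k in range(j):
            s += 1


Per nesting level: O(n) * O(log n) * O(n) [triangular over j] = O(n^2 log n)
Complexity: O(n^2 log n)


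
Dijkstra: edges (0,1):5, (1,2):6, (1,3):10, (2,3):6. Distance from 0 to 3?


Dijkstra from 0:
Distances: {0: 0, 1: 5, 2: 11, 3: 15}
Shortest distance to 3 = 15, path = [0, 1, 3]


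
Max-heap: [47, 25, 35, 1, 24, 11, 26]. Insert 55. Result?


Append 55: [47, 25, 35, 1, 24, 11, 26, 55]
Bubble up: swap idx 7(55) with idx 3(1); swap idx 3(55) with idx 1(25); swap idx 1(55) with idx 0(47)
Result: [55, 47, 35, 25, 24, 11, 26, 1]


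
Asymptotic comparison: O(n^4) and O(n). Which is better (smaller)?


linear grows slower than quartic
O(n) is asymptotically smaller; O(n^4) grows faster


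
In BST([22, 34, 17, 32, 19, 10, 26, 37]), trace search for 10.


BST root = 22
Search for 10: compare at each node
Path: [22, 17, 10]


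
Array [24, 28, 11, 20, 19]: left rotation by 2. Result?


Left rotate by 2: [11, 20, 19, 24, 28]


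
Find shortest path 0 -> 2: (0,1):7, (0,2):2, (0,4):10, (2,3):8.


Dijkstra from 0:
Distances: {0: 0, 1: 7, 2: 2, 3: 10, 4: 10}
Shortest distance to 2 = 2, path = [0, 2]


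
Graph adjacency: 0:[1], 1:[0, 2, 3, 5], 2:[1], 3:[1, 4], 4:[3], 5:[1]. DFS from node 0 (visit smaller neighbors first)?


DFS stack-based: start with [0]
Visit order: [0, 1, 2, 3, 4, 5]


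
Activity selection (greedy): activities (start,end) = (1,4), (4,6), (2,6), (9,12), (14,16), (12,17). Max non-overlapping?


Greedy: pick earliest-ending, then skip overlaps.
Selected (4 activities): [(1, 4), (4, 6), (9, 12), (14, 16)]


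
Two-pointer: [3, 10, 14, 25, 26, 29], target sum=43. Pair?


Two pointers: lo=0, hi=5
Found pair: (14, 29) summing to 43


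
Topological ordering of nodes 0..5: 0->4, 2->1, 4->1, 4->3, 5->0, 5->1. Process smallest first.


Kahn's algorithm, process smallest node first
Order: [2, 5, 0, 4, 1, 3]


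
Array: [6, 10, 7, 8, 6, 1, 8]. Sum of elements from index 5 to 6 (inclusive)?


Prefix sums: [0, 6, 16, 23, 31, 37, 38, 46]
Sum[5..6] = prefix[7] - prefix[5] = 46 - 37 = 9


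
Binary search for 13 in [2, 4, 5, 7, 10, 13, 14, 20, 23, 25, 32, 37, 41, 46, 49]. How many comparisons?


Search for 13:
[0,14] mid=7 arr[7]=20
[0,6] mid=3 arr[3]=7
[4,6] mid=5 arr[5]=13
Total: 3 comparisons


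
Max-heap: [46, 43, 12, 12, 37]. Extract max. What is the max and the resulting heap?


Max = 46
Replace root with last, heapify down
Resulting heap: [43, 37, 12, 12]


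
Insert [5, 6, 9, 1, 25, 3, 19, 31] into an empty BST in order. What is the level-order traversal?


Root = 5; build tree by BST insertion.
Level-Order traversal: [5, 1, 6, 3, 9, 25, 19, 31]


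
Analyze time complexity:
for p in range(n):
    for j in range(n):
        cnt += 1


Per nesting level: O(n) * O(n) = O(n^2)
Complexity: O(n^2)


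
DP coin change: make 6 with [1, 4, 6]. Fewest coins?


dp[0]=0; dp[i]=1+min(dp[i-c] for c in coins)
...dp[1]=1, dp[2]=2, dp[3]=3, dp[4]=1, dp[5]=2, dp[6]=1
Minimum coins for 6 = 1


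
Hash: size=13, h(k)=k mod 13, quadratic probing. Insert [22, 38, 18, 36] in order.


Insertions: 22->slot 9; 38->slot 12; 18->slot 5; 36->slot 10
Table: [None, None, None, None, None, 18, None, None, None, 22, 36, None, 38]


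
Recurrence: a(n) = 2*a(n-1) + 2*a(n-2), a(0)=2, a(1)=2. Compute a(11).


Build bottom-up:
...a(9)=8480, a(10)=23168, a(11)=2*23168+2*8480=63296


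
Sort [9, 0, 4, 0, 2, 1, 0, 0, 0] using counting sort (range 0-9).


Count array: [5, 1, 1, 0, 1, 0, 0, 0, 0, 1]
Reconstruct: [0, 0, 0, 0, 0, 1, 2, 4, 9]


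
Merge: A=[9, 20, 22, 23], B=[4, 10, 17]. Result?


Compare heads, take smaller each step.
Merged: [4, 9, 10, 17, 20, 22, 23]


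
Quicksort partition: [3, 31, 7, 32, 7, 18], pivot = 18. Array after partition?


Elements <= 18 go left of pivot.
Result: [3, 7, 7, 18, 31, 32], pivot at index 3


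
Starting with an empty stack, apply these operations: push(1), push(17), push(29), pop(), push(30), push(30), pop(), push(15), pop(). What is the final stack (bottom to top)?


push(1) -> [1]
push(17) -> [1, 17]
push(29) -> [1, 17, 29]
pop() returns 29 -> [1, 17]
push(30) -> [1, 17, 30]
push(30) -> [1, 17, 30, 30]
pop() returns 30 -> [1, 17, 30]
push(15) -> [1, 17, 30, 15]
pop() returns 15 -> [1, 17, 30]
Final stack (bottom to top): [1, 17, 30]


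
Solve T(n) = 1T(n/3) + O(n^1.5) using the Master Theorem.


a=1, b=3, c=1.5. log_3(1)=0 < c=1.5. Case 3: O(n^c) = O(n^1.500)
Complexity: O(n^1.500)


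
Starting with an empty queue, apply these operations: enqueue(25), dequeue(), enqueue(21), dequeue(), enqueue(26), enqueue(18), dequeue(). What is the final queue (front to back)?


enqueue(25) -> [25]
dequeue() returns 25 -> []
enqueue(21) -> [21]
dequeue() returns 21 -> []
enqueue(26) -> [26]
enqueue(18) -> [26, 18]
dequeue() returns 26 -> [18]
Final queue (front to back): [18]


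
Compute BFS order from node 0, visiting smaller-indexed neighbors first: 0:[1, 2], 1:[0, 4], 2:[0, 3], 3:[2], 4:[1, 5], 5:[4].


BFS queue: start with [0]
Visit order: [0, 1, 2, 4, 3, 5]


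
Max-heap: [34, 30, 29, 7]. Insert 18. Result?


Append 18: [34, 30, 29, 7, 18]
Bubble up: no swaps needed
Result: [34, 30, 29, 7, 18]


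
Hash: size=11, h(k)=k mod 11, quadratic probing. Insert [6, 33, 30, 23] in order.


Insertions: 6->slot 6; 33->slot 0; 30->slot 8; 23->slot 1
Table: [33, 23, None, None, None, None, 6, None, 30, None, None]


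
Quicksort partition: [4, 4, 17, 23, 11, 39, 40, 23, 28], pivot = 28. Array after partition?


Elements <= 28 go left of pivot.
Result: [4, 4, 17, 23, 11, 23, 28, 39, 40], pivot at index 6


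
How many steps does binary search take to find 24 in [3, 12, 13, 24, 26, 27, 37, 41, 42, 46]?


Search for 24:
[0,9] mid=4 arr[4]=26
[0,3] mid=1 arr[1]=12
[2,3] mid=2 arr[2]=13
[3,3] mid=3 arr[3]=24
Total: 4 comparisons


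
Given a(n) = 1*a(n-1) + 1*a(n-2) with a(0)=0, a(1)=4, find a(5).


Build bottom-up:
...a(3)=8, a(4)=12, a(5)=1*12+1*8=20


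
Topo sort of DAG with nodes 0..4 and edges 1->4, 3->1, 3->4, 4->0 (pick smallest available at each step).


Kahn's algorithm, process smallest node first
Order: [2, 3, 1, 4, 0]


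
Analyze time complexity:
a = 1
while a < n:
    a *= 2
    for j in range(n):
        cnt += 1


Per nesting level: O(log n) * O(n) = O(n log n)
Complexity: O(n log n)


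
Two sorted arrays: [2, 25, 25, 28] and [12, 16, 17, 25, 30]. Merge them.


Compare heads, take smaller each step.
Merged: [2, 12, 16, 17, 25, 25, 25, 28, 30]


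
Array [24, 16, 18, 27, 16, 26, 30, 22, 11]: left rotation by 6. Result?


Left rotate by 6: [30, 22, 11, 24, 16, 18, 27, 16, 26]


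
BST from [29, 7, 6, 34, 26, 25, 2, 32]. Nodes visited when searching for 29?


BST root = 29
Search for 29: compare at each node
Path: [29]


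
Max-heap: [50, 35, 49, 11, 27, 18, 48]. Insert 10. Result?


Append 10: [50, 35, 49, 11, 27, 18, 48, 10]
Bubble up: no swaps needed
Result: [50, 35, 49, 11, 27, 18, 48, 10]


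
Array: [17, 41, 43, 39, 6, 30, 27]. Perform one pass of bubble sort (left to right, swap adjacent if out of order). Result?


After one pass: [17, 41, 39, 6, 30, 27, 43]


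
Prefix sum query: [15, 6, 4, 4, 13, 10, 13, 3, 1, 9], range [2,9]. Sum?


Prefix sums: [0, 15, 21, 25, 29, 42, 52, 65, 68, 69, 78]
Sum[2..9] = prefix[10] - prefix[2] = 78 - 21 = 57


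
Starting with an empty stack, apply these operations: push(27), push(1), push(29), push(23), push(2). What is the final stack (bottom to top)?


push(27) -> [27]
push(1) -> [27, 1]
push(29) -> [27, 1, 29]
push(23) -> [27, 1, 29, 23]
push(2) -> [27, 1, 29, 23, 2]
Final stack (bottom to top): [27, 1, 29, 23, 2]


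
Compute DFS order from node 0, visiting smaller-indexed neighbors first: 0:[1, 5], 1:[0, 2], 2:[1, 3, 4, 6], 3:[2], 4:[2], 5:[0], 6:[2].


DFS stack-based: start with [0]
Visit order: [0, 1, 2, 3, 4, 6, 5]


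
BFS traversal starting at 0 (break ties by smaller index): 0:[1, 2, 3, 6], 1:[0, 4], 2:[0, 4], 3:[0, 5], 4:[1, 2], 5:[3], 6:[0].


BFS queue: start with [0]
Visit order: [0, 1, 2, 3, 6, 4, 5]


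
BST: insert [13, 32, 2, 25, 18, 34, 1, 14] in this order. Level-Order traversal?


Root = 13; build tree by BST insertion.
Level-Order traversal: [13, 2, 32, 1, 25, 34, 18, 14]


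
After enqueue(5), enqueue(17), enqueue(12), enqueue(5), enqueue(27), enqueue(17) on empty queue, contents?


enqueue(5) -> [5]
enqueue(17) -> [5, 17]
enqueue(12) -> [5, 17, 12]
enqueue(5) -> [5, 17, 12, 5]
enqueue(27) -> [5, 17, 12, 5, 27]
enqueue(17) -> [5, 17, 12, 5, 27, 17]
Final queue (front to back): [5, 17, 12, 5, 27, 17]


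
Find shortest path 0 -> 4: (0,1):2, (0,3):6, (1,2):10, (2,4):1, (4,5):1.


Dijkstra from 0:
Distances: {0: 0, 1: 2, 2: 12, 3: 6, 4: 13, 5: 14}
Shortest distance to 4 = 13, path = [0, 1, 2, 4]


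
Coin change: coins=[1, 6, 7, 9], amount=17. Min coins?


dp[0]=0; dp[i]=1+min(dp[i-c] for c in coins)
...dp[12]=2, dp[13]=2, dp[14]=2, dp[15]=2, dp[16]=2, dp[17]=3
Minimum coins for 17 = 3


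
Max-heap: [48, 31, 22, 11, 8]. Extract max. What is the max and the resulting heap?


Max = 48
Replace root with last, heapify down
Resulting heap: [31, 11, 22, 8]


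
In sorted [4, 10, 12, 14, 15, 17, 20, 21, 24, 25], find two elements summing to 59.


Two pointers: lo=0, hi=9
No pair sums to 59


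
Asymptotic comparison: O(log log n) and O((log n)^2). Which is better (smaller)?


double-logarithmic grows slower than polylogarithmic
O(log log n) is asymptotically smaller; O((log n)^2) grows faster


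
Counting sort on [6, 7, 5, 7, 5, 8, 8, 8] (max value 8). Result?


Count array: [0, 0, 0, 0, 0, 2, 1, 2, 3]
Reconstruct: [5, 5, 6, 7, 7, 8, 8, 8]


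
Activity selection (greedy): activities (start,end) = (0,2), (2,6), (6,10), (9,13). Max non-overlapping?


Greedy: pick earliest-ending, then skip overlaps.
Selected (3 activities): [(0, 2), (2, 6), (6, 10)]


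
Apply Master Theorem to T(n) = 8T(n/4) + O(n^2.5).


a=8, b=4, c=2.5. log_4(8)=1.5 < c=2.5. Case 3: O(n^c) = O(n^2.500)
Complexity: O(n^2.500)


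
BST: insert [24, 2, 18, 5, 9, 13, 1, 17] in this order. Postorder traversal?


Root = 24; build tree by BST insertion.
Postorder traversal: [1, 17, 13, 9, 5, 18, 2, 24]


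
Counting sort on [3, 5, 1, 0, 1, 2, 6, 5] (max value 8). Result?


Count array: [1, 2, 1, 1, 0, 2, 1, 0, 0]
Reconstruct: [0, 1, 1, 2, 3, 5, 5, 6]


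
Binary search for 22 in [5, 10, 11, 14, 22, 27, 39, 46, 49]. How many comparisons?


Search for 22:
[0,8] mid=4 arr[4]=22
Total: 1 comparisons
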